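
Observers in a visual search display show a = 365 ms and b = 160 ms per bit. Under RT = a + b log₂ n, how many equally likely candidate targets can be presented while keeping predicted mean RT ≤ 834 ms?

160·log₂ n ≤ 834 − 365 = 469, giving log₂ n ≤ 2.9312 and n ≤ 7.628. The largest whole number is 7.

7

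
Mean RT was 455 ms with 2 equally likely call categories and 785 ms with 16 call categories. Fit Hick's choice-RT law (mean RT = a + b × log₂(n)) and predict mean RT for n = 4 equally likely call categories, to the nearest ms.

565 ms

Solve the two-equation system in a and b:
  b = (785 − 455) / (log₂ 16 − log₂ 2) = 330 / (4 − 1) = 110 ms/bit
  a = 455 − 110 × 1 = 345 ms
Then RT(4) = 345 + 110 × log₂ 4 = 345 + 110 × 2 ≈ 565.000 ms.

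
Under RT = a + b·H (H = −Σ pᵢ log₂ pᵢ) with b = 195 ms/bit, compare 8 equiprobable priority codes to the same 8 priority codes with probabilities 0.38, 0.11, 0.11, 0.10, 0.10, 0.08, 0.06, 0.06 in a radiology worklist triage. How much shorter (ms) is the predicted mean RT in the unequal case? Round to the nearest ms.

64 ms

The RT saving is b·ΔH. Equiprobable H₀ = log₂(8) = 3.0000 bits; with the given probabilities H = 2.6740 bits.
b·(H₀ − H) = 195 × (3.0000 − 2.6740) = 63.57 ms.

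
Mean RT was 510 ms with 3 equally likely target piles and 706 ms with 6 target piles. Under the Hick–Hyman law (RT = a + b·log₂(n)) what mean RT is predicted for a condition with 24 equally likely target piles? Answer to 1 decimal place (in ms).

1098.0 ms

Fit slope and intercept:
  b = (706 − 510) / (log₂ 6 − log₂ 3) = 196 / (2.5850 − 1.5850) = 196.000 ms/bit
  a = 510 − 196.000 × 1.5850 = 199.347 ms
Then RT(24) = 199.347 + 196.000 × log₂ 24 = 199.347 + 196.000 × 4.5850 ≈ 1098.000 ms.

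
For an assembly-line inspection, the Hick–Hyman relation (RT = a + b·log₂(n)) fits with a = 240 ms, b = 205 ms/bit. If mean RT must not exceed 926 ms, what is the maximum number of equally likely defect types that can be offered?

Information budget: (926 − 240)/205 = 3.3463 bits, so n ≤ 2^3.3463 = 10.171 → at most 10.

10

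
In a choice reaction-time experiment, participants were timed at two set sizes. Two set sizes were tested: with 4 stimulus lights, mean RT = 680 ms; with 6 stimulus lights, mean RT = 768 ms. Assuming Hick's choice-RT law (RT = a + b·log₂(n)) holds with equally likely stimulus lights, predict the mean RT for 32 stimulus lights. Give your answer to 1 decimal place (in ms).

Fit slope and intercept:
  b = (768 − 680) / (log₂ 6 − log₂ 4) = 88 / (2.5850 − 2) = 150.437 ms/bit
  a = 680 − 150.437 × 2 = 379.126 ms
Then RT(32) = 379.126 + 150.437 × log₂ 32 = 379.126 + 150.437 × 5 ≈ 1131.311 ms.

1131.3 ms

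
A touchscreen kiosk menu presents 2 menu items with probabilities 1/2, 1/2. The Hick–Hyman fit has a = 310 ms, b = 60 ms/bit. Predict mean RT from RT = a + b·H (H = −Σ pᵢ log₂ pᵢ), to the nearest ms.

370 ms

H = −Σ pᵢ log₂ pᵢ = 0.5·1 + 0.5·1 = 1.000 bits.
RT = 310 + 60 × 1.000 = 370.00 ms.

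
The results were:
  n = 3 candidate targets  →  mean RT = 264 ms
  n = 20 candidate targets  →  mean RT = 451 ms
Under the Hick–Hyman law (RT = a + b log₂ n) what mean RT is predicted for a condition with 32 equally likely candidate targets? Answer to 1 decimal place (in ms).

497.3 ms

Fit slope and intercept:
  b = (451 − 264) / (log₂ 20 − log₂ 3) = 187 / (4.3219 − 1.5850) = 68.324 ms/bit
  a = 264 − 68.324 × 1.5850 = 155.709 ms
Then RT(32) = 155.709 + 68.324 × log₂ 32 = 155.709 + 68.324 × 5 ≈ 497.328 ms.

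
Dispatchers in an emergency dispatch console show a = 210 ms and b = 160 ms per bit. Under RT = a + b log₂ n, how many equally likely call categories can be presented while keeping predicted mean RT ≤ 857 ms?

16

Information budget: (857 − 210)/160 = 4.0438 bits, so n ≤ 2^4.0438 = 16.493 → at most 16.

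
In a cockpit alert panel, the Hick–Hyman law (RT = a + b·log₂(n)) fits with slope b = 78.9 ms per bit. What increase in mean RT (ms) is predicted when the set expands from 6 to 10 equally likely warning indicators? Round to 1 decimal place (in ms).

The intercept a cancels: ΔRT = b·(log₂ n₂ − log₂ n₁) = b·log₂(n₂/n₁).
log₂(10) − log₂(6) = 3.3219 − 2.5850 = 0.7370.
ΔRT = 78.9 × 0.7370 = 58.147 ms.

58.1 ms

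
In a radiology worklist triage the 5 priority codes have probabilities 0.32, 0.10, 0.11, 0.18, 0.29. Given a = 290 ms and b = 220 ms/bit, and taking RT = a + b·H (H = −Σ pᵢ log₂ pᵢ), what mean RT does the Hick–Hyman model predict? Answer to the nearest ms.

H = 0.32·log₂(1/0.32) + 0.10·log₂(1/0.10) + 0.11·log₂(1/0.11) + 0.18·log₂(1/0.18) + 0.29·log₂(1/0.29) = 2.1717 bits.
RT = 290 + 220 × 2.1717 = 767.78 ms.

768 ms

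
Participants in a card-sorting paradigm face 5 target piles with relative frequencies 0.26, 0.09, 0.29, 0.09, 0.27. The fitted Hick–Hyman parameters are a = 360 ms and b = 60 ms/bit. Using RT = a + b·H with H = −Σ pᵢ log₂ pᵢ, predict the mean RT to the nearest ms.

H = 0.26·log₂(1/0.26) + 0.09·log₂(1/0.09) + 0.29·log₂(1/0.29) + 0.09·log₂(1/0.09) + 0.27·log₂(1/0.27) = 2.1585 bits.
RT = 360 + 60 × 2.1585 = 489.51 ms.

490 ms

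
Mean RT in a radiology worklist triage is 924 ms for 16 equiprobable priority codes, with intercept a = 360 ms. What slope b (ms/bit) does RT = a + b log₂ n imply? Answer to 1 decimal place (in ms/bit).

log₂(16) = 4 bits.
b = (RT − a)/log₂ n = (924 − 360) / 4 = 141.000 ms/bit.

141.0 ms/bit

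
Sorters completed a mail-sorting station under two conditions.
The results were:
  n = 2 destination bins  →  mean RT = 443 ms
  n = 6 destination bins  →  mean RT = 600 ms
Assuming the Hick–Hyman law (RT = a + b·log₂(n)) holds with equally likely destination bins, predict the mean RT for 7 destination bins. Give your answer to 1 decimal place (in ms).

Solve the two-equation system in a and b:
  b = (600 − 443) / (log₂ 6 − log₂ 2) = 157 / (2.5850 − 1) = 99.056 ms/bit
  a = 443 − 99.056 × 1 = 343.944 ms
Then RT(7) = 343.944 + 99.056 × log₂ 7 = 343.944 + 99.056 × 2.8074 ≈ 622.029 ms.

622.0 ms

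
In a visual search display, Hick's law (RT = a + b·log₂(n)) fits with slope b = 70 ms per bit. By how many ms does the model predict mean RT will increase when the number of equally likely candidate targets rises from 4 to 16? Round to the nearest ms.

The intercept a cancels: ΔRT = b·(log₂ n₂ − log₂ n₁) = b·log₂(n₂/n₁).
log₂(16) − log₂(4) = log₂(16/4) = log₂(4) = 2.
ΔRT = 70 × 2.0000 = 140.000 ms.

140 ms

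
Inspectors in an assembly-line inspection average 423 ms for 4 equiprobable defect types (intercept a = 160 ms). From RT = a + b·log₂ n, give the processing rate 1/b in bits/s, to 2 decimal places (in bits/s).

7.60 bits/s

Choice component = 423 − 160 = 263 ms over log₂(4) = 2 bits.
b = 263 / 2 = 131.500 ms/bit, so 1/b = 7.605 bits/s.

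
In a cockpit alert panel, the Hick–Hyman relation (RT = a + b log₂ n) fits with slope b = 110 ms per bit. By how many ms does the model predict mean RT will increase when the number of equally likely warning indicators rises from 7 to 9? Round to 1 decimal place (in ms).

39.9 ms

ΔRT = (a + b log₂ n₂) − (a + b log₂ n₁) = b·(log₂ n₂ − log₂ n₁).
log₂(9) − log₂(7) = 3.1699 − 2.8074 = 0.3626.
ΔRT = 110 × 0.3626 = 39.883 ms.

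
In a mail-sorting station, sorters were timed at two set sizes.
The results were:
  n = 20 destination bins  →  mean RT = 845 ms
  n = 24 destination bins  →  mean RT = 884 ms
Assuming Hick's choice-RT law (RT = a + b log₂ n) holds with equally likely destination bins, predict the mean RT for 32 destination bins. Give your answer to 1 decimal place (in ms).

With log₂ n on the abscissa the relation is linear; from the two conditions:
  b = (884 − 845) / (log₂ 24 − log₂ 20) = 39 / (4.5850 − 4.3219) = 148.270 ms/bit
  a = 845 − 148.270 × 4.3219 = 204.190 ms
Then RT(32) = 204.190 + 148.270 × log₂ 32 = 204.190 + 148.270 × 5 ≈ 945.537 ms.

945.5 ms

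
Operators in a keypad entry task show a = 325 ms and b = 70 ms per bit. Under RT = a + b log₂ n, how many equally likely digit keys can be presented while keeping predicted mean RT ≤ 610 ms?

16

70·log₂ n ≤ 610 − 325 = 285, giving log₂ n ≤ 4.0714 and n ≤ 16.812. The largest whole number is 16.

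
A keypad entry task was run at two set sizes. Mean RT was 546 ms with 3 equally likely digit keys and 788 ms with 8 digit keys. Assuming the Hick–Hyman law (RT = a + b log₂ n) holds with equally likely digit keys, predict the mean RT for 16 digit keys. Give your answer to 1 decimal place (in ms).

With log₂ n on the abscissa the relation is linear; from the two conditions:
  b = (788 − 546) / (log₂ 8 − log₂ 3) = 242 / (3 − 1.5850) = 171.020 ms/bit
  a = 546 − 171.020 × 1.5850 = 274.939 ms
Then RT(16) = 274.939 + 171.020 × log₂ 16 = 274.939 + 171.020 × 4 ≈ 959.020 ms.

959.0 ms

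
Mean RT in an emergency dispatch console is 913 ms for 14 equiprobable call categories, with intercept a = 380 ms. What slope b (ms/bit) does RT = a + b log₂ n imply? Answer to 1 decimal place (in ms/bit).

b = (913 − 380) / log₂(14) = 533 / 3.8074 = 139.992 ms/bit.

140.0 ms/bit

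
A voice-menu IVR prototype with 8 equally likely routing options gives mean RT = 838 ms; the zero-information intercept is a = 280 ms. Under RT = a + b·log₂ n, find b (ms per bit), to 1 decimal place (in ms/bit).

log₂(8) = 3 bits.
b = (RT − a)/log₂ n = (838 − 280) / 3 = 186.000 ms/bit.

186.0 ms/bit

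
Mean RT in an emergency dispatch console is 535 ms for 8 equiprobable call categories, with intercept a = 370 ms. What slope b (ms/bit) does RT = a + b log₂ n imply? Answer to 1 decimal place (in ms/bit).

55.0 ms/bit

log₂(8) = 3 bits.
b = (RT − a)/log₂ n = (535 − 370) / 3 = 55.000 ms/bit.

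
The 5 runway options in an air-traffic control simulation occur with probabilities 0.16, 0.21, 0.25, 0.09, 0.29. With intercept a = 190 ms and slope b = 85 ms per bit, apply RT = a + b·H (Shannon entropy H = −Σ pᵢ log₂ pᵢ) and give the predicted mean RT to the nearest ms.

379 ms

Entropy contributions −pᵢ log₂ pᵢ: 0.4230, 0.4728, 0.5000, 0.3127, 0.5179; sum H = 2.2264 bits.
RT = a + bH = 190 + 85·2.2264 = 379.24 ms.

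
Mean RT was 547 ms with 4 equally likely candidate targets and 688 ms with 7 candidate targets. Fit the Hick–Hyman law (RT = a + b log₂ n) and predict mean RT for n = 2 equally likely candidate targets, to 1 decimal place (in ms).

RT is linear in log₂ n, so two points fix the line:
  b = (688 − 547) / (log₂ 7 − log₂ 4) = 141 / (2.8074 − 2) = 174.644 ms/bit
  a = 547 − 174.644 × 2 = 197.711 ms
Then RT(2) = 197.711 + 174.644 × log₂ 2 = 197.711 + 174.644 × 1 ≈ 372.356 ms.

372.4 ms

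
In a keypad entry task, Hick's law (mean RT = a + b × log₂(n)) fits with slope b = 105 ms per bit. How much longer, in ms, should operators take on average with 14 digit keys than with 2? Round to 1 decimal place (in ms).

ΔRT = (a + b log₂ n₂) − (a + b log₂ n₁) = b·(log₂ n₂ − log₂ n₁).
log₂(14) − log₂(2) = 3.8074 − 1 = 2.8074.
ΔRT = 105 × 2.8074 = 294.772 ms.

294.8 ms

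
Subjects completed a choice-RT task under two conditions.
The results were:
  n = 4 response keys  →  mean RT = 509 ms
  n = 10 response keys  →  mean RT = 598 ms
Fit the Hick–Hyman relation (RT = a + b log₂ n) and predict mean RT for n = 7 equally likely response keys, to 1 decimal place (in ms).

563.4 ms

With log₂ n on the abscissa the relation is linear; from the two conditions:
  b = (598 − 509) / (log₂ 10 − log₂ 4) = 89 / (3.3219 − 2) = 67.326 ms/bit
  a = 509 − 67.326 × 2 = 374.348 ms
Then RT(7) = 374.348 + 67.326 × log₂ 7 = 374.348 + 67.326 × 2.8074 ≈ 563.356 ms.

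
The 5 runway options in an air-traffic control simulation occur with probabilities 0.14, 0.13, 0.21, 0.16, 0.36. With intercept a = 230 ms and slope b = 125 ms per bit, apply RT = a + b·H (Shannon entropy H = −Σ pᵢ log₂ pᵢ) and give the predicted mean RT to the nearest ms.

Entropy contributions −pᵢ log₂ pᵢ: 0.3971, 0.3826, 0.4728, 0.4230, 0.5306; sum H = 2.2062 bits.
RT = a + bH = 230 + 125·2.2062 = 505.78 ms.

506 ms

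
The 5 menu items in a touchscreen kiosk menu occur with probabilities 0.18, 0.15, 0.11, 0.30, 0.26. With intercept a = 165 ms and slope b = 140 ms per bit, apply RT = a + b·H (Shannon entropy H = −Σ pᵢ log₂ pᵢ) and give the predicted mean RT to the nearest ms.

Entropy contributions −pᵢ log₂ pᵢ: 0.4453, 0.4105, 0.3503, 0.5211, 0.5053; sum H = 2.2325 bits.
RT = a + bH = 165 + 140·2.2325 = 477.55 ms.

478 ms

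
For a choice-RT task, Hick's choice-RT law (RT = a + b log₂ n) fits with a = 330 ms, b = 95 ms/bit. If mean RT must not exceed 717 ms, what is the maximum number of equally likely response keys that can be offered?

16

95·log₂ n ≤ 717 − 330 = 387, giving log₂ n ≤ 4.0737 and n ≤ 16.838. The largest whole number is 16.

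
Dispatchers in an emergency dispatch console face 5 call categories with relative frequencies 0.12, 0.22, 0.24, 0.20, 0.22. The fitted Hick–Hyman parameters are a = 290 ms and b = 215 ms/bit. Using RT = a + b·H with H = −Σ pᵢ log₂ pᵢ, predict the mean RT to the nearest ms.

H = 0.12·log₂(1/0.12) + 0.22·log₂(1/0.22) + 0.24·log₂(1/0.24) + 0.20·log₂(1/0.20) + 0.22·log₂(1/0.22) = 2.2867 bits.
RT = 290 + 215 × 2.2867 = 781.65 ms.

782 ms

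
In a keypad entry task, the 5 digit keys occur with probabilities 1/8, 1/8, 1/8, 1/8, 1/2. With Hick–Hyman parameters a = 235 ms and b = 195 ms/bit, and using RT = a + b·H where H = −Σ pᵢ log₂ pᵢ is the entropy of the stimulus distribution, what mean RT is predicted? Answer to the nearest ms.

625 ms

H = −Σ pᵢ log₂ pᵢ = 0.125·3 + 0.125·3 + 0.125·3 + 0.125·3 + 0.5·1 = 2.000 bits.
RT = 235 + 195 × 2.000 = 625.00 ms.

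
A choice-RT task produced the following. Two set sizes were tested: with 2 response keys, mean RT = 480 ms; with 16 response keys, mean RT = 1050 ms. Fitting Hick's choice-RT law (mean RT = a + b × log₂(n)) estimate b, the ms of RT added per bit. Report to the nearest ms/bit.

Slope: b = (1050 − 480) / (log₂ 16 − log₂ 2) = 570/3.0000 = 190 ms/bit.

190 ms/bit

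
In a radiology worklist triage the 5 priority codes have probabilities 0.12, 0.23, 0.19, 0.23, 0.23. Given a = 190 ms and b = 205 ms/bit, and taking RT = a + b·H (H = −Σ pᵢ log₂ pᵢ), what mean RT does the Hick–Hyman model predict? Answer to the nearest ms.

Entropy contributions −pᵢ log₂ pᵢ: 0.3671, 0.4877, 0.4552, 0.4877, 0.4877; sum H = 2.2853 bits.
RT = a + bH = 190 + 205·2.2853 = 658.49 ms.

658 ms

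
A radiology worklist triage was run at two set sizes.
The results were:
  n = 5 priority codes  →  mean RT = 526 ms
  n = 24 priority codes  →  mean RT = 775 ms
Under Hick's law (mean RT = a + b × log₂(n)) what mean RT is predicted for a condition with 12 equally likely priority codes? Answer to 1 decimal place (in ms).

665.0 ms

RT is linear in log₂ n, so two points fix the line:
  b = (775 − 526) / (log₂ 24 − log₂ 5) = 249 / (4.5850 − 2.3219) = 110.029 ms/bit
  a = 526 − 110.029 × 2.3219 = 270.520 ms
Then RT(12) = 270.520 + 110.029 × log₂ 12 = 270.520 + 110.029 × 3.5850 ≈ 664.971 ms.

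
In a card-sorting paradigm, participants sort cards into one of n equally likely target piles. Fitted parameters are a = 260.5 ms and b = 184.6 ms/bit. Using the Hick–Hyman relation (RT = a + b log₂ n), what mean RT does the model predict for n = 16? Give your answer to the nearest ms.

log₂(16) = 4 bits, so RT = 260.5 + 184.6 × 4 ≈ 998.900 ms.

999 ms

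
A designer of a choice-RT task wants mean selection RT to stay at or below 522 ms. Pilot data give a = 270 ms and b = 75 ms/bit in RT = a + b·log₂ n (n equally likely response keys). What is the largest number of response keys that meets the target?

Set 270 + 75·log₂ n ≤ 522 → log₂ n ≤ (522 − 270)/75 = 3.3600.
So n ≤ 2^3.3600 = 10.267; the largest integer n is 10.

10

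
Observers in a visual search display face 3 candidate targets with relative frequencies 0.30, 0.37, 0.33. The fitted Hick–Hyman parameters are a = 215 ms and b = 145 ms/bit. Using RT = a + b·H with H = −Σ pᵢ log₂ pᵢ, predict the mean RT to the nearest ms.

Entropy contributions −pᵢ log₂ pᵢ: 0.5211, 0.5307, 0.5278; sum H = 1.5796 bits.
RT = a + bH = 215 + 145·1.5796 = 444.05 ms.

444 ms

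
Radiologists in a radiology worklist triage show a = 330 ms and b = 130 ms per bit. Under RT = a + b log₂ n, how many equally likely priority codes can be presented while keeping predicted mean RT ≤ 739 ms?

8

Information budget: (739 − 330)/130 = 3.1462 bits, so n ≤ 2^3.1462 = 8.853 → at most 8.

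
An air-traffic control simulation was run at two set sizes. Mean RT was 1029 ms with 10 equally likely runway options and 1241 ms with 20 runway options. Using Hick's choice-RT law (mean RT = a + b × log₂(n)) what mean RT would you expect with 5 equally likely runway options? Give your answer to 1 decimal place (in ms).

817.0 ms

Fit slope and intercept:
  b = (1241 − 1029) / (log₂ 20 − log₂ 10) = 212 / (4.3219 − 3.3219) = 212.000 ms/bit
  a = 1029 − 212.000 × 3.3219 = 324.751 ms
Then RT(5) = 324.751 + 212.000 × log₂ 5 = 324.751 + 212.000 × 2.3219 ≈ 817.000 ms.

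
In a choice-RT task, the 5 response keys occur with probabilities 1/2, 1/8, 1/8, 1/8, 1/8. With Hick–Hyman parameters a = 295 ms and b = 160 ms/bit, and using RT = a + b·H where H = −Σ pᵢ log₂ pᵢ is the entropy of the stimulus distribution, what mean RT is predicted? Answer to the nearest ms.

615 ms

H = −Σ pᵢ log₂ pᵢ = 0.5·1 + 0.125·3 + 0.125·3 + 0.125·3 + 0.125·3 = 2.000 bits.
RT = 295 + 160 × 2.000 = 615.00 ms.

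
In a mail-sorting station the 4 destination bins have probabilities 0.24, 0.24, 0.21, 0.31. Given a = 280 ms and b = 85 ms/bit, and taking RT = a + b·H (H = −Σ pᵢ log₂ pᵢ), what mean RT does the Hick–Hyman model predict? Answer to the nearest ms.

449 ms

H = 0.24·log₂(1/0.24) + 0.24·log₂(1/0.24) + 0.21·log₂(1/0.21) + 0.31·log₂(1/0.31) = 1.9849 bits.
RT = 280 + 85 × 1.9849 = 448.72 ms.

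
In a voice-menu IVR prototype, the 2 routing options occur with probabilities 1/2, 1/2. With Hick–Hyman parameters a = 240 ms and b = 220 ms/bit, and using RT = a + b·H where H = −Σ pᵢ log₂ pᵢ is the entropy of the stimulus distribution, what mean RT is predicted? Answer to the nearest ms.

460 ms

Each term −pᵢ log₂ pᵢ: 0.5·1 + 0.5·1; summed, H = 1.000 bits.
Mean RT = a + bH = 240 + 220·1.000 = 460.00 ms.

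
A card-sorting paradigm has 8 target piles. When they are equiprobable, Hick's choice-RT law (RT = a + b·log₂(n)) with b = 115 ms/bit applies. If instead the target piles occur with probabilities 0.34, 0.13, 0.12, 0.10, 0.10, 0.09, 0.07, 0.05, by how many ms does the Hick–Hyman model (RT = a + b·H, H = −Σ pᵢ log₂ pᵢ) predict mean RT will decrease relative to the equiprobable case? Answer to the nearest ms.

Equiprobable entropy H₀ = log₂ 8 = 3.0000 bits.
Skewed entropy H = −Σ pᵢ log₂ pᵢ = 2.7406 bits.
ΔRT = b·(H₀ − H) = 115 × 0.2594 = 29.83 ms.

30 ms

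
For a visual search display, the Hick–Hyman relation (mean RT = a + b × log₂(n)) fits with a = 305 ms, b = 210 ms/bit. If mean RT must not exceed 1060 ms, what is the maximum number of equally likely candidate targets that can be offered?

Set 305 + 210·log₂ n ≤ 1060 → log₂ n ≤ (1060 − 305)/210 = 3.5952.
So n ≤ 2^3.5952 = 12.086; the largest integer n is 12.

12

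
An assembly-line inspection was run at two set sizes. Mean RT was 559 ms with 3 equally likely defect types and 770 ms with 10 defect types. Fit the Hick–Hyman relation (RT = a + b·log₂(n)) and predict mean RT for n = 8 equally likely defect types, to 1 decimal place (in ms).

730.9 ms

Solve the two-equation system in a and b:
  b = (770 − 559) / (log₂ 10 − log₂ 3) = 211 / (3.3219 − 1.5850) = 121.476 ms/bit
  a = 559 − 121.476 × 1.5850 = 366.465 ms
Then RT(8) = 366.465 + 121.476 × log₂ 8 = 366.465 + 121.476 × 3 ≈ 730.893 ms.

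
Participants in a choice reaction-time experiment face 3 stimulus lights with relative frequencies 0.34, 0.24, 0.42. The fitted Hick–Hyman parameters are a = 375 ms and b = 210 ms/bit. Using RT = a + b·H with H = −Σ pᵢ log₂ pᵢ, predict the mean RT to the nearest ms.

700 ms

Entropy contributions −pᵢ log₂ pᵢ: 0.5292, 0.4941, 0.5256; sum H = 1.5490 bits.
RT = a + bH = 375 + 210·1.5490 = 700.28 ms.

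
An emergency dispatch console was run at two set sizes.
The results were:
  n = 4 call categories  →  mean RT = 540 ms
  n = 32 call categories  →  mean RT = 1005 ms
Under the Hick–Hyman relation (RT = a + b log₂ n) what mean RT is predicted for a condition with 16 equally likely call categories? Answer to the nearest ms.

850 ms

RT is linear in log₂ n, so two points fix the line:
  b = (1005 − 540) / (log₂ 32 − log₂ 4) = 465 / (5 − 2) = 155 ms/bit
  a = 540 − 155 × 2 = 230 ms
Then RT(16) = 230 + 155 × log₂ 16 = 230 + 155 × 4 ≈ 850.000 ms.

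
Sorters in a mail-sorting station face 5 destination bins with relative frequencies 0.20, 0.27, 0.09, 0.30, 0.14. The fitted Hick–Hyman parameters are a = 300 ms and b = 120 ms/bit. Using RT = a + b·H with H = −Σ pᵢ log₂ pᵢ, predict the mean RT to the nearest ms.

Entropy contributions −pᵢ log₂ pᵢ: 0.4644, 0.5100, 0.3127, 0.5211, 0.3971; sum H = 2.2053 bits.
RT = a + bH = 300 + 120·2.2053 = 564.63 ms.

565 ms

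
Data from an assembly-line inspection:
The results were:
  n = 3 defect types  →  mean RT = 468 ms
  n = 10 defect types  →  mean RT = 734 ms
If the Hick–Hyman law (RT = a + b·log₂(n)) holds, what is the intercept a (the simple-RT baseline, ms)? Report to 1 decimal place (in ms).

225.3 ms

Slope: b = (734 − 468) / (log₂ 10 − log₂ 3) = 266/1.7370 = 153.141 ms/bit.
Intercept: a = 468 − 153.141·log₂(3) = 225.278 ms.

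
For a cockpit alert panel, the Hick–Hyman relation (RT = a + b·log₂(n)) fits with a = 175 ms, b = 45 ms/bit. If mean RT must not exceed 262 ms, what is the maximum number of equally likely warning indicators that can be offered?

Information budget: (262 − 175)/45 = 1.9333 bits, so n ≤ 2^1.9333 = 3.819 → at most 3.

3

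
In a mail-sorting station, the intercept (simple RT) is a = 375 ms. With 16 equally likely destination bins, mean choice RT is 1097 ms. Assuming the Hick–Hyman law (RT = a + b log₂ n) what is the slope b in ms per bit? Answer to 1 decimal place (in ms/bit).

b = (1097 − 375) / log₂(16) = 722 / 4 = 180.500 ms/bit.

180.5 ms/bit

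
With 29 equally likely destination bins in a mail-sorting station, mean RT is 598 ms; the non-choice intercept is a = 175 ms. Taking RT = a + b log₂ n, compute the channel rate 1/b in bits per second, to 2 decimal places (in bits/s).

11.48 bits/s

Choice component = 598 − 175 = 423 ms over log₂(29) = 4.8580 bits.
b = 423 / 4.8580 = 87.073 ms/bit, so 1/b = 11.485 bits/s.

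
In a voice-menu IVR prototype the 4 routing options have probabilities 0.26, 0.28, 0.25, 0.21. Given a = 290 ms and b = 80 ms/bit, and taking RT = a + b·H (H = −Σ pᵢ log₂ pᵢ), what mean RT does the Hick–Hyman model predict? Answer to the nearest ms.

H = 0.26·log₂(1/0.26) + 0.28·log₂(1/0.28) + 0.25·log₂(1/0.25) + 0.21·log₂(1/0.21) = 1.9923 bits.
RT = 290 + 80 × 1.9923 = 449.39 ms.

449 ms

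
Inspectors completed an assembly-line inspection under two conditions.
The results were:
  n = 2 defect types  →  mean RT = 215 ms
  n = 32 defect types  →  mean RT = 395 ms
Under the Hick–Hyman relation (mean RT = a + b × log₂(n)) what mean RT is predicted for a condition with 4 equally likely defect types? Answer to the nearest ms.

260 ms

With log₂ n on the abscissa the relation is linear; from the two conditions:
  b = (395 − 215) / (log₂ 32 − log₂ 2) = 180 / (5 − 1) = 45 ms/bit
  a = 215 − 45 × 1 = 170 ms
Then RT(4) = 170 + 45 × log₂ 4 = 170 + 45 × 2 ≈ 260.000 ms.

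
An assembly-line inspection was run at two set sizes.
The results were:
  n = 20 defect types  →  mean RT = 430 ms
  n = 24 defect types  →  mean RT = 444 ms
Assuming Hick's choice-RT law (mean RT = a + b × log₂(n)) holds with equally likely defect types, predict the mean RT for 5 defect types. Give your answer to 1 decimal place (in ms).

RT is linear in log₂ n, so two points fix the line:
  b = (444 − 430) / (log₂ 24 − log₂ 20) = 14 / (4.5850 − 4.3219) = 53.225 ms/bit
  a = 430 − 53.225 × 4.3219 = 199.965 ms
Then RT(5) = 199.965 + 53.225 × log₂ 5 = 199.965 + 53.225 × 2.3219 ≈ 323.550 ms.

323.6 ms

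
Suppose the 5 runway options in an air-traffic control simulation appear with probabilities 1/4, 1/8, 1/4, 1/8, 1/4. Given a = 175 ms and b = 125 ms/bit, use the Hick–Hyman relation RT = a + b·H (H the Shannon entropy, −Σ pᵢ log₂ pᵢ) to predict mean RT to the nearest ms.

H = −Σ pᵢ log₂ pᵢ = 0.25·2 + 0.125·3 + 0.25·2 + 0.125·3 + 0.25·2 = 2.250 bits.
RT = 175 + 125 × 2.250 = 456.25 ms.

456 ms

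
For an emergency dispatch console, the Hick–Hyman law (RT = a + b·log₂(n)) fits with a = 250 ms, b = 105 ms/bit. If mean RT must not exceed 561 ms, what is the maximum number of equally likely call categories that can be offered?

105·log₂ n ≤ 561 − 250 = 311, giving log₂ n ≤ 2.9619 and n ≤ 7.792. The largest whole number is 7.

7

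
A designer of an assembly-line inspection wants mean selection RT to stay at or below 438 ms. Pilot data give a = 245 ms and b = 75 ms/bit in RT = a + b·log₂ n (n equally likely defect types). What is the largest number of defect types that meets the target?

5

75·log₂ n ≤ 438 − 245 = 193, giving log₂ n ≤ 2.5733 and n ≤ 5.952. The largest whole number is 5.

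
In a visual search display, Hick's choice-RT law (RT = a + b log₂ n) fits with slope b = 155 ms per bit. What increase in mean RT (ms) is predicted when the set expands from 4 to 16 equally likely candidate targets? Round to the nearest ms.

310 ms

The intercept a cancels: ΔRT = b·(log₂ n₂ − log₂ n₁) = b·log₂(n₂/n₁).
log₂(16) − log₂(4) = log₂(16/4) = log₂(4) = 2.
ΔRT = 155 × 2.0000 = 310.000 ms.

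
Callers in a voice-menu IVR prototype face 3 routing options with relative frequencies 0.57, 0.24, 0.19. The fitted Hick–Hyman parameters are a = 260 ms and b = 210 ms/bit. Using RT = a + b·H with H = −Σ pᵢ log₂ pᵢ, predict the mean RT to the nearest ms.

556 ms

H = 0.57·log₂(1/0.57) + 0.24·log₂(1/0.24) + 0.19·log₂(1/0.19) = 1.4116 bits.
RT = 260 + 210 × 1.4116 = 556.44 ms.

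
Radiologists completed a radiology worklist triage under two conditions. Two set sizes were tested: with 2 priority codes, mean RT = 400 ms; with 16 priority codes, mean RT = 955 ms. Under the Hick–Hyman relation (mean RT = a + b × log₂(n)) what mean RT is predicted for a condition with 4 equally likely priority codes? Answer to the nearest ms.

Fit slope and intercept:
  b = (955 − 400) / (log₂ 16 − log₂ 2) = 555 / (4 − 1) = 185 ms/bit
  a = 400 − 185 × 1 = 215 ms
Then RT(4) = 215 + 185 × log₂ 4 = 215 + 185 × 2 ≈ 585.000 ms.

585 ms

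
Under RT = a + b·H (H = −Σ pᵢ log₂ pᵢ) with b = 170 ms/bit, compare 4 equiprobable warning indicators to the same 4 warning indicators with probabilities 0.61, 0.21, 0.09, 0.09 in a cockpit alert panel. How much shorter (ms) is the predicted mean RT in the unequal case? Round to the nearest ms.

79 ms

The RT saving is b·ΔH. Equiprobable H₀ = log₂(4) = 2.0000 bits; with the given probabilities H = 1.5331 bits.
b·(H₀ − H) = 170 × (2.0000 − 1.5331) = 79.37 ms.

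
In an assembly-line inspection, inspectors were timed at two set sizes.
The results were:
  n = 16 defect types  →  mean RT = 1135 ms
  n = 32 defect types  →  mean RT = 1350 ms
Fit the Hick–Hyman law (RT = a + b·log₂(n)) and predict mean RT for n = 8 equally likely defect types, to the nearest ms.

RT is linear in log₂ n, so two points fix the line:
  b = (1350 − 1135) / (log₂ 32 − log₂ 16) = 215 / (5 − 4) = 215 ms/bit
  a = 1135 − 215 × 4 = 275 ms
Then RT(8) = 275 + 215 × log₂ 8 = 275 + 215 × 3 ≈ 920.000 ms.

920 ms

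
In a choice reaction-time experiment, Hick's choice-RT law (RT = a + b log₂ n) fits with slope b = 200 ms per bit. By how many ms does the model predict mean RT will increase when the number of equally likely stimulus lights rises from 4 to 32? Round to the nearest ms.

Only the slope matters, since a is common to both: ΔRT = b·log₂(n₂/n₁).
log₂(32) − log₂(4) = log₂(32/4) = log₂(8) = 3.
ΔRT = 200 × 3.0000 = 600.000 ms.

600 ms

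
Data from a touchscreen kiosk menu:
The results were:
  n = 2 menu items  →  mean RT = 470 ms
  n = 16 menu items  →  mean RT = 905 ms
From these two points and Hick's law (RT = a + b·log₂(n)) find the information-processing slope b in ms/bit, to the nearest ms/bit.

b = (RT₂ − RT₁)/(log₂ n₂ − log₂ n₁) = (905 − 470)/(4 − 1) = 145 ms/bit.

145 ms/bit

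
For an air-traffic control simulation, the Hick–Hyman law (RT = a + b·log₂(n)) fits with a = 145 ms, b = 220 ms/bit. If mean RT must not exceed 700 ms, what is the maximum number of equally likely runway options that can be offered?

5

Set 145 + 220·log₂ n ≤ 700 → log₂ n ≤ (700 − 145)/220 = 2.5227.
So n ≤ 2^2.5227 = 5.747; the largest integer n is 5.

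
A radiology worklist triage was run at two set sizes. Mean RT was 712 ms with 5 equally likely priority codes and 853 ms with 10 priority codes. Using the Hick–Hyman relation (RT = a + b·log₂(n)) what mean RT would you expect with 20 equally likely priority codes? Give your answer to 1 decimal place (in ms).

Fit slope and intercept:
  b = (853 − 712) / (log₂ 10 − log₂ 5) = 141 / (3.3219 − 2.3219) = 141.000 ms/bit
  a = 712 − 141.000 × 2.3219 = 384.608 ms
Then RT(20) = 384.608 + 141.000 × log₂ 20 = 384.608 + 141.000 × 4.3219 ≈ 994.000 ms.

994.0 ms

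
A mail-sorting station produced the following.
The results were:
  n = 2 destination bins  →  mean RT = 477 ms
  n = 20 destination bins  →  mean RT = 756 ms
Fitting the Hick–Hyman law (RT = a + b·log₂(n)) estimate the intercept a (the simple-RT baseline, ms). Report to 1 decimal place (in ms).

Slope: b = (756 − 477) / (log₂ 20 − log₂ 2) = 279/3.3219 = 83.987 ms/bit.
Intercept: a = 477 − 83.987·log₂(2) = 393.013 ms.

393.0 ms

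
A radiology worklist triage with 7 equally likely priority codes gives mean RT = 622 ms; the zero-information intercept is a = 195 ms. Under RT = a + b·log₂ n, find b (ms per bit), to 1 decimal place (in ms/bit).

b = (622 − 195) / log₂(7) = 427 / 2.8074 = 152.100 ms/bit.

152.1 ms/bit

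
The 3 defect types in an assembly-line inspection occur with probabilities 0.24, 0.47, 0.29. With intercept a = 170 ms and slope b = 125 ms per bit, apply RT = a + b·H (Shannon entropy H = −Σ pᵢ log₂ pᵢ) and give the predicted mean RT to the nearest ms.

360 ms

H = 0.24·log₂(1/0.24) + 0.47·log₂(1/0.47) + 0.29·log₂(1/0.29) = 1.5240 bits.
RT = 170 + 125 × 1.5240 = 360.50 ms.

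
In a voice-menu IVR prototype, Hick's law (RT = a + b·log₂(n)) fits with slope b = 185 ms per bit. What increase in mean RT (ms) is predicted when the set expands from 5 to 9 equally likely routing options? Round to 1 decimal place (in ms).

156.9 ms

Only the slope matters, since a is common to both: ΔRT = b·log₂(n₂/n₁).
log₂(9) − log₂(5) = 3.1699 − 2.3219 = 0.8480.
ΔRT = 185 × 0.8480 = 156.879 ms.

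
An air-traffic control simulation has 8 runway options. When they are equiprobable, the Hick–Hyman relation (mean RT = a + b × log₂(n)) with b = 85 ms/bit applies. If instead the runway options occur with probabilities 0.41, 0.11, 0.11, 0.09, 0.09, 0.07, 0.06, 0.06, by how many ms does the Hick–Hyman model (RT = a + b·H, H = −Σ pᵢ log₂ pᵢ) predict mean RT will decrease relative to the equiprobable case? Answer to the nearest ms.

33 ms

Equiprobable entropy H₀ = log₂ 8 = 3.0000 bits.
Skewed entropy H = −Σ pᵢ log₂ pᵢ = 2.6089 bits.
ΔRT = b·(H₀ − H) = 85 × 0.3911 = 33.24 ms.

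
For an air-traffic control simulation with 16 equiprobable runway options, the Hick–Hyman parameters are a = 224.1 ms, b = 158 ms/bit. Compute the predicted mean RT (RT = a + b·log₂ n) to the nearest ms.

log₂(16) = 4 bits, so RT = 224.1 + 158 × 4 ≈ 856.100 ms.

856 ms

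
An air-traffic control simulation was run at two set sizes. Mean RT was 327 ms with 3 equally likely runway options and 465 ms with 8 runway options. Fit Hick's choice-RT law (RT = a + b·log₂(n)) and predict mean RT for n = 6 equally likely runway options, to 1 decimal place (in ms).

RT is linear in log₂ n, so two points fix the line:
  b = (465 − 327) / (log₂ 8 − log₂ 3) = 138 / (3 − 1.5850) = 97.524 ms/bit
  a = 327 − 97.524 × 1.5850 = 172.428 ms
Then RT(6) = 172.428 + 97.524 × log₂ 6 = 172.428 + 97.524 × 2.5850 ≈ 424.524 ms.

424.5 ms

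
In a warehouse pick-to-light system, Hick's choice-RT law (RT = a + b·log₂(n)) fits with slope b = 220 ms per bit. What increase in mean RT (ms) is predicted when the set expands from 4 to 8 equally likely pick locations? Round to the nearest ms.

220 ms

ΔRT = (a + b log₂ n₂) − (a + b log₂ n₁) = b·(log₂ n₂ − log₂ n₁).
log₂(8) − log₂(4) = log₂(8/4) = log₂(2) = 1.
ΔRT = 220 × 1.0000 = 220.000 ms.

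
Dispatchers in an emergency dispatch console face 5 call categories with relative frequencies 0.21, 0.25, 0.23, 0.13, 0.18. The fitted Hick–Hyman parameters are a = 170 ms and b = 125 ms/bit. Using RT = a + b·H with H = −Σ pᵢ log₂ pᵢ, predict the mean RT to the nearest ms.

H = 0.21·log₂(1/0.21) + 0.25·log₂(1/0.25) + 0.23·log₂(1/0.23) + 0.13·log₂(1/0.13) + 0.18·log₂(1/0.18) = 2.2884 bits.
RT = 170 + 125 × 2.2884 = 456.06 ms.

456 ms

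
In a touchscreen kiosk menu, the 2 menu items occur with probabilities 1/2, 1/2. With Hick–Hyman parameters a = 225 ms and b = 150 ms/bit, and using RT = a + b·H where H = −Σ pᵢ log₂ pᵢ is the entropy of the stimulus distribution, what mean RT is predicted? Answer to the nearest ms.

375 ms

Each term −pᵢ log₂ pᵢ: 0.5·1 + 0.5·1; summed, H = 1.000 bits.
Mean RT = a + bH = 225 + 150·1.000 = 375.00 ms.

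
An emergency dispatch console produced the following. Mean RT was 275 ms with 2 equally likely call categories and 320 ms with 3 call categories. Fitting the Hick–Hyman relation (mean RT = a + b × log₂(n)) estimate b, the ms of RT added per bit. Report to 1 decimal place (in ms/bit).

The slope on a log₂ axis is (320 − 275) / (1.5850 − 1) = 76.928 ms/bit.

76.9 ms/bit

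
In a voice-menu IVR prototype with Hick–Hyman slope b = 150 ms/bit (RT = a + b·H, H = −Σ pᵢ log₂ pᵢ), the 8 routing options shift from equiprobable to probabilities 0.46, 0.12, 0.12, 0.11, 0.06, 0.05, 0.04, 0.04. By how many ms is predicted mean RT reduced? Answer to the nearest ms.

85 ms

Equiprobable entropy H₀ = log₂ 8 = 3.0000 bits.
Skewed entropy H = −Σ pᵢ log₂ pᵢ = 2.4309 bits.
ΔRT = b·(H₀ − H) = 150 × 0.5691 = 85.37 ms.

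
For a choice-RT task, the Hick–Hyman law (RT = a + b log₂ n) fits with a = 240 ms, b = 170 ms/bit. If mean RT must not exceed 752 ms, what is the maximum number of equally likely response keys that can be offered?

8

170·log₂ n ≤ 752 − 240 = 512, giving log₂ n ≤ 3.0118 and n ≤ 8.066. The largest whole number is 8.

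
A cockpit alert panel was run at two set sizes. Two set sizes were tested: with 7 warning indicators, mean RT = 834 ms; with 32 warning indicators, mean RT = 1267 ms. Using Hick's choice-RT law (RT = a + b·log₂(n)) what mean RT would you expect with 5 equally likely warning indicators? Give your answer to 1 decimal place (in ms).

738.1 ms

Fit slope and intercept:
  b = (1267 − 834) / (log₂ 32 − log₂ 7) = 433 / (5 − 2.8074) = 197.478 ms/bit
  a = 834 − 197.478 × 2.8074 = 279.608 ms
Then RT(5) = 279.608 + 197.478 × log₂ 5 = 279.608 + 197.478 × 2.3219 ≈ 738.139 ms.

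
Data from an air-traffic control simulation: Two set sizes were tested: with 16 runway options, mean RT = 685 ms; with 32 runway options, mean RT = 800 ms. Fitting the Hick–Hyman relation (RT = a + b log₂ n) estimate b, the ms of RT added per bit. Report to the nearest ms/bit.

b = (RT₂ − RT₁)/(log₂ n₂ − log₂ n₁) = (800 − 685)/(5 − 4) = 115 ms/bit.

115 ms/bit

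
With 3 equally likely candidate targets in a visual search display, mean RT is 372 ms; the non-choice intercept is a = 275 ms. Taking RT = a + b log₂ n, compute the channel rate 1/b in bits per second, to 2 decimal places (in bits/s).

16.34 bits/s

Choice component = 372 − 275 = 97 ms over log₂(3) = 1.5850 bits.
b = 97 / 1.5850 = 61.200 ms/bit, so 1/b = 16.340 bits/s.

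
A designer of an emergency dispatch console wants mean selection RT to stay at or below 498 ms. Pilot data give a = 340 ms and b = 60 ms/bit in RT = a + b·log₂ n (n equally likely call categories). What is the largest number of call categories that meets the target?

6

60·log₂ n ≤ 498 − 340 = 158, giving log₂ n ≤ 2.6333 and n ≤ 6.205. The largest whole number is 6.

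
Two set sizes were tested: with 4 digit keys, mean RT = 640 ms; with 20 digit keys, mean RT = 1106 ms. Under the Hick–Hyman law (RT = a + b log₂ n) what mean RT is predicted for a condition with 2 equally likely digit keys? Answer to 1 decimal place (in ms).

439.3 ms

RT is linear in log₂ n, so two points fix the line:
  b = (1106 − 640) / (log₂ 20 − log₂ 4) = 466 / (4.3219 − 2) = 200.695 ms/bit
  a = 640 − 200.695 × 2 = 238.609 ms
Then RT(2) = 238.609 + 200.695 × log₂ 2 = 238.609 + 200.695 × 1 ≈ 439.305 ms.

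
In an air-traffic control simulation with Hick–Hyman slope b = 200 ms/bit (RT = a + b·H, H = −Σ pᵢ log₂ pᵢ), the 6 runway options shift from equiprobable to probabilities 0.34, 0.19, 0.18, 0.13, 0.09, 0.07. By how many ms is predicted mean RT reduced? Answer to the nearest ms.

Equiprobable entropy H₀ = log₂ 6 = 2.5850 bits.
Skewed entropy H = −Σ pᵢ log₂ pᵢ = 2.3936 bits.
ΔRT = b·(H₀ − H) = 200 × 0.1914 = 38.28 ms.

38 ms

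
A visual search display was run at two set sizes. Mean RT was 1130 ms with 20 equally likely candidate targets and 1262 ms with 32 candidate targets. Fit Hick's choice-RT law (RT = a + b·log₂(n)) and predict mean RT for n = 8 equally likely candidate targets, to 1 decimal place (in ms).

872.7 ms

With log₂ n on the abscissa the relation is linear; from the two conditions:
  b = (1262 − 1130) / (log₂ 32 − log₂ 20) = 132 / (5 − 4.3219) = 194.670 ms/bit
  a = 1130 − 194.670 × 4.3219 = 288.652 ms
Then RT(8) = 288.652 + 194.670 × log₂ 8 = 288.652 + 194.670 × 3 ≈ 872.661 ms.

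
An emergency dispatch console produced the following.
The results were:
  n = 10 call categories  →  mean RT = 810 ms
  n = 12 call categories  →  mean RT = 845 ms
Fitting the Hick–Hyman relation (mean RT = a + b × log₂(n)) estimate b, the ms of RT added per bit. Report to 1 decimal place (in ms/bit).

b = (RT₂ − RT₁)/(log₂ n₂ − log₂ n₁) = (845 − 810)/(3.5850 − 3.3219) = 133.062 ms/bit.

133.1 ms/bit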